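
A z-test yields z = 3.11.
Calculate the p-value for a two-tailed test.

For z = 3.11:
p = 2×P(Z > |3.11|) = 2×(1 - Φ(3.11)) = 0.0019

Answer: p-value ≈ 0.0019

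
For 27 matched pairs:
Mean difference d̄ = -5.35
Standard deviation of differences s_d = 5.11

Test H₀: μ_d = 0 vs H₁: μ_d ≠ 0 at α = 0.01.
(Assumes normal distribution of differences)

Answer: t = -5.4403, reject H₀

Derivation:
df = n - 1 = 26
SE = s_d/√n = 5.11/√27 = 0.9834
t = d̄/SE = -5.35/0.9834 = -5.4403
Critical value: t_{0.005,26} = ±2.779
p-value < 0.0001
Decision: reject H₀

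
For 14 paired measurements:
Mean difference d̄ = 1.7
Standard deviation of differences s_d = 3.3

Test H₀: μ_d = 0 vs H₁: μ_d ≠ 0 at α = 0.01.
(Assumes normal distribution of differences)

Answer: t = 1.9274, fail to reject H₀

Derivation:
df = n - 1 = 13
SE = s_d/√n = 3.3/√14 = 0.8820
t = d̄/SE = 1.7/0.8820 = 1.9274
Critical value: t_{0.005,13} = ±3.012
p-value ≈ 0.0761
Decision: fail to reject H₀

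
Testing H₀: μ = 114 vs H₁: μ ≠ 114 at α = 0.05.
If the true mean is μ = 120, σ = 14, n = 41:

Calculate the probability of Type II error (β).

Answer: β ≈ 0.2164

Derivation:
SE = σ/√n = 14/√41 = 2.1864
Critical values: μ₀ ± z_0.025×SE = 114 ± 1.960×2.1864
Acceptance region: (109.7147, 118.2853)
Under H₁ (μ = 120): z_high = (118.2853 - 120)/2.1864 = -0.7843, z_low = (109.7147 - 120)/2.1864 = -4.7042
β = P(not reject | H₁) = Φ(-0.7843) - Φ(-4.7042) ≈ 0.2164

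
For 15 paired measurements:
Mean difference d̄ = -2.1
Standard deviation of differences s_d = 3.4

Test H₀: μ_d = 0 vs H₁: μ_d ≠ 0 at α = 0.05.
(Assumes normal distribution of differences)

df = n - 1 = 14
SE = s_d/√n = 3.4/√15 = 0.8779
t = d̄/SE = -2.1/0.8779 = -2.3921
Critical value: t_{0.025,14} = ±2.145
p-value ≈ 0.0313
Decision: reject H₀

Answer: t = -2.3921, reject H₀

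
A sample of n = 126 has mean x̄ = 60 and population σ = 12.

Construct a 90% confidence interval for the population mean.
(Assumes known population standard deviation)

Confidence level: 90%, α = 0.1
z_0.05 = 1.645
SE = σ/√n = 12/√126 = 1.0690
Margin of error = 1.645 × 1.0690 = 1.7585
CI: x̄ ± margin = 60 ± 1.7585
CI: (58.2415, 61.7585)

Answer: (58.2415, 61.7585)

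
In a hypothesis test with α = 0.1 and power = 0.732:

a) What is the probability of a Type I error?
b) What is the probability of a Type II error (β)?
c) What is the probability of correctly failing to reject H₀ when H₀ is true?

a) Type I error probability = α = 0.1
b) Power = P(reject H₀ | H₁ true) = 1 - β = 0.732, so Type II error probability = β = 1 - Power = 0.268
c) P(fail to reject H₀ | H₀ true) = 1 - α = 0.9

Answer: a) 0.1, b) 0.268, c) 0.9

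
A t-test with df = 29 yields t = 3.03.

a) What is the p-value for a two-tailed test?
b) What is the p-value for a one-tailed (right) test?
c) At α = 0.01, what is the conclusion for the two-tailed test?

Answer: a) 0.0051, b) 0.0026, c) reject H₀

Derivation:
Using t-distribution with df = 29:
a) Two-tailed: p = 2×P(T > 3.03) = 0.0051
b) One-tailed: p = P(T > 3.03) = 0.0026
c) 0.0051 < 0.01, reject H₀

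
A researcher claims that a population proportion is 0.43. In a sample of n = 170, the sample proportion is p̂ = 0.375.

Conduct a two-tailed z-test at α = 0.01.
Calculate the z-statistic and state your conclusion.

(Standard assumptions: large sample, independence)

Answer: z = -1.4485, fail to reject H₀

Derivation:
H₀: p = 0.43, H₁: p ≠ 0.43
Standard error: SE = √(p₀(1-p₀)/n) = √(0.43×0.57/170) = 0.037971
z-statistic: z = (p̂ - p₀)/SE = (0.375 - 0.43)/0.037971 = -1.4485
Critical value: z_0.005 = ±2.576
p-value = 0.1475
Decision: fail to reject H₀ at α = 0.01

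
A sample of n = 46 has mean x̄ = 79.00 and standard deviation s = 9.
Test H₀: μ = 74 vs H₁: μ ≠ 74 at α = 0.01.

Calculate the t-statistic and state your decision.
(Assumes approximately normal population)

Answer: t = 3.7679, reject H₀

Derivation:
df = n - 1 = 45
SE = s/√n = 9/√46 = 1.3270
t = (x̄ - μ₀)/SE = (79.00 - 74)/1.3270 = 3.7679
Critical value: t_{0.005,45} = ±2.690
p-value ≈ 0.0005
Decision: reject H₀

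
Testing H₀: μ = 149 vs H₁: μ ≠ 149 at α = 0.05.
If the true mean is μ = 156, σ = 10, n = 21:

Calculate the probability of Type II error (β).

Answer: β ≈ 0.1061

Derivation:
SE = σ/√n = 10/√21 = 2.1822
Critical values: μ₀ ± z_0.025×SE = 149 ± 1.960×2.1822
Acceptance region: (144.7229, 153.2771)
Under H₁ (μ = 156): z_high = (153.2771 - 156)/2.1822 = -1.2478, z_low = (144.7229 - 156)/2.1822 = -5.1678
β = P(not reject | H₁) = Φ(-1.2478) - Φ(-5.1678) ≈ 0.1061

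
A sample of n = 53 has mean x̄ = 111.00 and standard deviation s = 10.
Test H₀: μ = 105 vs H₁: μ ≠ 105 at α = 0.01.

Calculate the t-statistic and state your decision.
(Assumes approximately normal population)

Answer: t = 4.3681, reject H₀

Derivation:
df = n - 1 = 52
SE = s/√n = 10/√53 = 1.3736
t = (x̄ - μ₀)/SE = (111.00 - 105)/1.3736 = 4.3681
Critical value: t_{0.005,52} = ±2.674
p-value ≈ 0.0001
Decision: reject H₀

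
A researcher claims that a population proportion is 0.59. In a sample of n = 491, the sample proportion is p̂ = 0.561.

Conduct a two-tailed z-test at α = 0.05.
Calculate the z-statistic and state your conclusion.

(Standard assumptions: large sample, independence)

H₀: p = 0.59, H₁: p ≠ 0.59
Standard error: SE = √(p₀(1-p₀)/n) = √(0.59×0.41/491) = 0.022196
z-statistic: z = (p̂ - p₀)/SE = (0.561 - 0.59)/0.022196 = -1.3065
Critical value: z_0.025 = ±1.960
p-value = 0.1914
Decision: fail to reject H₀ at α = 0.05

Answer: z = -1.3065, fail to reject H₀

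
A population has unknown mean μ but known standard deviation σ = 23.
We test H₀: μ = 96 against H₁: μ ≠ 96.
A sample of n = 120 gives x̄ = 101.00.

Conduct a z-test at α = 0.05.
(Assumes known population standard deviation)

Standard error: SE = σ/√n = 23/√120 = 2.0996
z-statistic: z = (x̄ - μ₀)/SE = (101.00 - 96)/2.0996 = 2.3814
Critical value: ±1.960
p-value = 0.0172
Decision: reject H₀

Answer: z = 2.3814, reject H₀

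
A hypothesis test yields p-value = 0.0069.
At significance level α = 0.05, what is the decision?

Compare p-value to α:
0.0069 < 0.05
Decision: reject H₀

Answer: reject H₀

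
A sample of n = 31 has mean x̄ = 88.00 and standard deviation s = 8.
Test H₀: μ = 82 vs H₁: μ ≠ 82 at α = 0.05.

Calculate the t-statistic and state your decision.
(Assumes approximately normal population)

Answer: t = 4.1759, reject H₀

Derivation:
df = n - 1 = 30
SE = s/√n = 8/√31 = 1.4368
t = (x̄ - μ₀)/SE = (88.00 - 82)/1.4368 = 4.1759
Critical value: t_{0.025,30} = ±2.042
p-value ≈ 0.0002
Decision: reject H₀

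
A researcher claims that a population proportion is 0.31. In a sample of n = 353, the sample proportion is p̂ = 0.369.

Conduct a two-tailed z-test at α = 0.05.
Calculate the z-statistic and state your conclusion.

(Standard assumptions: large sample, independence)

H₀: p = 0.31, H₁: p ≠ 0.31
Standard error: SE = √(p₀(1-p₀)/n) = √(0.31×0.69/353) = 0.024616
z-statistic: z = (p̂ - p₀)/SE = (0.369 - 0.31)/0.024616 = 2.3968
Critical value: z_0.025 = ±1.960
p-value = 0.0165
Decision: reject H₀ at α = 0.05

Answer: z = 2.3968, reject H₀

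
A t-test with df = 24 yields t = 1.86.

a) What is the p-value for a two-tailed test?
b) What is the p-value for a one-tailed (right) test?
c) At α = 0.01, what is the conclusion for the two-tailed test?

Answer: a) 0.0752, b) 0.0376, c) fail to reject H₀

Derivation:
Using t-distribution with df = 24:
a) Two-tailed: p = 2×P(T > 1.86) = 0.0752
b) One-tailed: p = P(T > 1.86) = 0.0376
c) 0.0752 ≥ 0.01, fail to reject H₀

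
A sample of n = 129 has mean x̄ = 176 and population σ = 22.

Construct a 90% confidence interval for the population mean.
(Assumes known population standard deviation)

Answer: (172.8136, 179.1864)

Derivation:
Confidence level: 90%, α = 0.1
z_0.05 = 1.645
SE = σ/√n = 22/√129 = 1.9370
Margin of error = 1.645 × 1.9370 = 3.1864
CI: x̄ ± margin = 176 ± 3.1864
CI: (172.8136, 179.1864)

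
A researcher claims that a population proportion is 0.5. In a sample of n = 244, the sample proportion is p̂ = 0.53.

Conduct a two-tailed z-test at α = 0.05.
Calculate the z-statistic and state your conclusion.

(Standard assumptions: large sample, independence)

H₀: p = 0.5, H₁: p ≠ 0.5
Standard error: SE = √(p₀(1-p₀)/n) = √(0.5×0.5/244) = 0.032009
z-statistic: z = (p̂ - p₀)/SE = (0.53 - 0.5)/0.032009 = 0.9372
Critical value: z_0.025 = ±1.960
p-value = 0.3487
Decision: fail to reject H₀ at α = 0.05

Answer: z = 0.9372, fail to reject H₀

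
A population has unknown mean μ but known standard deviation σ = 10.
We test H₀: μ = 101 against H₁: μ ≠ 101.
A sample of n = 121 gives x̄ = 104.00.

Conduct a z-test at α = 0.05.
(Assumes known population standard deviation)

Standard error: SE = σ/√n = 10/√121 = 0.9091
z-statistic: z = (x̄ - μ₀)/SE = (104.00 - 101)/0.9091 = 3.3000
Critical value: ±1.960
p-value = 0.0010
Decision: reject H₀

Answer: z = 3.3000, reject H₀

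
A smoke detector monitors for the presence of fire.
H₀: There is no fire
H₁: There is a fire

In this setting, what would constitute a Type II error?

Answer: The alarm fails to sound when there actually is a fire

Derivation:
Type I error: rejecting H₀ when it is actually true (false positive).
Type II error: failing to reject H₀ when H₁ is actually true (false negative).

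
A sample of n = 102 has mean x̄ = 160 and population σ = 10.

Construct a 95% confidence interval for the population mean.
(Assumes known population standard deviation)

Answer: (158.0594, 161.9406)

Derivation:
Confidence level: 95%, α = 0.05
z_0.025 = 1.960
SE = σ/√n = 10/√102 = 0.9901
Margin of error = 1.960 × 0.9901 = 1.9406
CI: x̄ ± margin = 160 ± 1.9406
CI: (158.0594, 161.9406)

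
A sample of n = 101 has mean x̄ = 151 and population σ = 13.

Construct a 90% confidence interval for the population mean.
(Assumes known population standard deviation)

Answer: (148.8722, 153.1278)

Derivation:
Confidence level: 90%, α = 0.1
z_0.05 = 1.645
SE = σ/√n = 13/√101 = 1.2935
Margin of error = 1.645 × 1.2935 = 2.1278
CI: x̄ ± margin = 151 ± 2.1278
CI: (148.8722, 153.1278)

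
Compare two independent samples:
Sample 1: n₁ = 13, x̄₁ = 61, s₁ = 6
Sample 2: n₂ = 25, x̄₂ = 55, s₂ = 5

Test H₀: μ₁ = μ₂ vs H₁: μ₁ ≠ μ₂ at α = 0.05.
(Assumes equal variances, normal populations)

Pooled variance: s²_p = [12×6² + 24×5²]/(36) = 28.6667
s_p = 5.3541
SE = s_p×√(1/n₁ + 1/n₂) = 5.3541×√(1/13 + 1/25) = 1.8308
t = (x̄₁ - x̄₂)/SE = (61 - 55)/1.8308 = 3.2773
df = 36, t-critical = ±2.028
Decision: reject H₀

Answer: t = 3.2773, reject H₀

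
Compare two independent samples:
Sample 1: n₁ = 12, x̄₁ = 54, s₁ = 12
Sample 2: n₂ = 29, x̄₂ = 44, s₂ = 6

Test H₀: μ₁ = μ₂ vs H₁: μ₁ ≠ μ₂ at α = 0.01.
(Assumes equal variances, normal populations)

Pooled variance: s²_p = [11×12² + 28×6²]/(39) = 66.4615
s_p = 8.1524
SE = s_p×√(1/n₁ + 1/n₂) = 8.1524×√(1/12 + 1/29) = 2.7983
t = (x̄₁ - x̄₂)/SE = (54 - 44)/2.7983 = 3.5736
df = 39, t-critical = ±2.708
Decision: reject H₀

Answer: t = 3.5736, reject H₀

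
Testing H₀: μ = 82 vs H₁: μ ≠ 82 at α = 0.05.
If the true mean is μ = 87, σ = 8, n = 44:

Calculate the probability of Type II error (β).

SE = σ/√n = 8/√44 = 1.2060
Critical values: μ₀ ± z_0.025×SE = 82 ± 1.960×1.2060
Acceptance region: (79.6362, 84.3638)
Under H₁ (μ = 87): z_high = (84.3638 - 87)/1.2060 = -2.1859, z_low = (79.6362 - 87)/1.2060 = -6.1060
β = P(not reject | H₁) = Φ(-2.1859) - Φ(-6.1060) ≈ 0.0144

Answer: β ≈ 0.0144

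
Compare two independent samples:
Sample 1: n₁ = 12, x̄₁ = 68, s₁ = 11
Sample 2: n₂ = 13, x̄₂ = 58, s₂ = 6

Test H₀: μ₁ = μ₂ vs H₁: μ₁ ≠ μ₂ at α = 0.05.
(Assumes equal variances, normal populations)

Pooled variance: s²_p = [11×11² + 12×6²]/(23) = 76.6522
s_p = 8.7551
SE = s_p×√(1/n₁ + 1/n₂) = 8.7551×√(1/12 + 1/13) = 3.5048
t = (x̄₁ - x̄₂)/SE = (68 - 58)/3.5048 = 2.8532
df = 23, t-critical = ±2.069
Decision: reject H₀

Answer: t = 2.8532, reject H₀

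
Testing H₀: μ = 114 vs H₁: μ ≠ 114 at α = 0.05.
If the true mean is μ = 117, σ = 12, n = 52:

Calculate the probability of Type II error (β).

Answer: β ≈ 0.5624

Derivation:
SE = σ/√n = 12/√52 = 1.6641
Critical values: μ₀ ± z_0.025×SE = 114 ± 1.960×1.6641
Acceptance region: (110.7384, 117.2616)
Under H₁ (μ = 117): z_high = (117.2616 - 117)/1.6641 = 0.1572, z_low = (110.7384 - 117)/1.6641 = -3.7628
β = P(not reject | H₁) = Φ(0.1572) - Φ(-3.7628) ≈ 0.5624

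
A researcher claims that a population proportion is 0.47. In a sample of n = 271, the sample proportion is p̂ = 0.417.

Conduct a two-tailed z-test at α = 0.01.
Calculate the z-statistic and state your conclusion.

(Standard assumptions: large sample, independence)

Answer: z = -1.7481, fail to reject H₀

Derivation:
H₀: p = 0.47, H₁: p ≠ 0.47
Standard error: SE = √(p₀(1-p₀)/n) = √(0.47×0.53/271) = 0.030318
z-statistic: z = (p̂ - p₀)/SE = (0.417 - 0.47)/0.030318 = -1.7481
Critical value: z_0.005 = ±2.576
p-value = 0.0804
Decision: fail to reject H₀ at α = 0.01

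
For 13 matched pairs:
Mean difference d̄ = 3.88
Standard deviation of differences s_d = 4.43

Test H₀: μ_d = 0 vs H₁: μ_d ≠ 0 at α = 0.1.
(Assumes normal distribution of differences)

df = n - 1 = 12
SE = s_d/√n = 4.43/√13 = 1.2287
t = d̄/SE = 3.88/1.2287 = 3.1578
Critical value: t_{0.05,12} = ±1.782
p-value ≈ 0.0083
Decision: reject H₀

Answer: t = 3.1578, reject H₀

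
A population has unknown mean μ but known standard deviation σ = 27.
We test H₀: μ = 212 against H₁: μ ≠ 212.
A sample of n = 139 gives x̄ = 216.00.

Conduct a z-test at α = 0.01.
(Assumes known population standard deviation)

Answer: z = 1.7466, fail to reject H₀

Derivation:
Standard error: SE = σ/√n = 27/√139 = 2.2901
z-statistic: z = (x̄ - μ₀)/SE = (216.00 - 212)/2.2901 = 1.7466
Critical value: ±2.576
p-value = 0.0807
Decision: fail to reject H₀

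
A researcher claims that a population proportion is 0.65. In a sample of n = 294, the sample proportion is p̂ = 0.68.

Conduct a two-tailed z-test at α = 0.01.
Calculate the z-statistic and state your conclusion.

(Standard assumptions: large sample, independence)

Answer: z = 1.0785, fail to reject H₀

Derivation:
H₀: p = 0.65, H₁: p ≠ 0.65
Standard error: SE = √(p₀(1-p₀)/n) = √(0.65×0.35/294) = 0.027817
z-statistic: z = (p̂ - p₀)/SE = (0.68 - 0.65)/0.027817 = 1.0785
Critical value: z_0.005 = ±2.576
p-value = 0.2808
Decision: fail to reject H₀ at α = 0.01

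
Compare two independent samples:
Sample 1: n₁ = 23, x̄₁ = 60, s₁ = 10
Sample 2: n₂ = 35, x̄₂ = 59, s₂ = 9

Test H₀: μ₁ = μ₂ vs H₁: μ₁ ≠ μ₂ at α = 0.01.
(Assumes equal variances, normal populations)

Pooled variance: s²_p = [22×10² + 34×9²]/(56) = 88.4643
s_p = 9.4055
SE = s_p×√(1/n₁ + 1/n₂) = 9.4055×√(1/23 + 1/35) = 2.5246
t = (x̄₁ - x̄₂)/SE = (60 - 59)/2.5246 = 0.3961
df = 56, t-critical = ±2.667
Decision: fail to reject H₀

Answer: t = 0.3961, fail to reject H₀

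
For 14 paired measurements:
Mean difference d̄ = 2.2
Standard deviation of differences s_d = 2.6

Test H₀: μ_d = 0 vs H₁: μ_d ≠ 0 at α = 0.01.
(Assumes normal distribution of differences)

Answer: t = 3.1659, reject H₀

Derivation:
df = n - 1 = 13
SE = s_d/√n = 2.6/√14 = 0.6949
t = d̄/SE = 2.2/0.6949 = 3.1659
Critical value: t_{0.005,13} = ±3.012
p-value ≈ 0.0074
Decision: reject H₀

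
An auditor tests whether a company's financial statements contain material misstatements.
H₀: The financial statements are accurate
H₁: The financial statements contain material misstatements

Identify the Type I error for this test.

Type I error: rejecting H₀ when it is actually true (false positive).
Type II error: failing to reject H₀ when H₁ is actually true (false negative).

Answer: Concluding the statements are misstated when they are actually accurate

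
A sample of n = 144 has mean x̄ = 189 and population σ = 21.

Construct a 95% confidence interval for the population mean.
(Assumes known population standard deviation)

Answer: (185.5700, 192.4300)

Derivation:
Confidence level: 95%, α = 0.05
z_0.025 = 1.960
SE = σ/√n = 21/√144 = 1.7500
Margin of error = 1.960 × 1.7500 = 3.4300
CI: x̄ ± margin = 189 ± 3.4300
CI: (185.5700, 192.4300)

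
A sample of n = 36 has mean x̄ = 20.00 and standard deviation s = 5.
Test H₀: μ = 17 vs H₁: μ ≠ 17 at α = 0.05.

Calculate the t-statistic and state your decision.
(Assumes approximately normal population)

Answer: t = 3.6001, reject H₀

Derivation:
df = n - 1 = 35
SE = s/√n = 5/√36 = 0.8333
t = (x̄ - μ₀)/SE = (20.00 - 17)/0.8333 = 3.6001
Critical value: t_{0.025,35} = ±2.030
p-value ≈ 0.0010
Decision: reject H₀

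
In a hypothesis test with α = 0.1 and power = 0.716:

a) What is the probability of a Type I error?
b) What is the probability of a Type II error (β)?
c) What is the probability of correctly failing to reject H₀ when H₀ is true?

Answer: a) 0.1, b) 0.284, c) 0.9

Derivation:
a) Type I error probability = α = 0.1
b) Power = P(reject H₀ | H₁ true) = 1 - β = 0.716, so Type II error probability = β = 1 - Power = 0.284
c) P(fail to reject H₀ | H₀ true) = 1 - α = 0.9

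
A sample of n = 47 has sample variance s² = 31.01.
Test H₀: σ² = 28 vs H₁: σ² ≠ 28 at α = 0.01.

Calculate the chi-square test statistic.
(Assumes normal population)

Answer: χ² = 50.9450, fail to reject H₀

Derivation:
df = n - 1 = 46
χ² = (n-1)s²/σ₀² = 46×31.01/28 = 50.9450
Critical values: χ²_{0.995,46} = 25.041, χ²_{0.005,46} = 74.437
Rejection region: χ² < 25.041 or χ² > 74.437
Decision: fail to reject H₀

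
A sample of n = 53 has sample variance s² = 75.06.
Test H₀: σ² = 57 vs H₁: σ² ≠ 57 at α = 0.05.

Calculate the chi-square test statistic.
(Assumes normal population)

df = n - 1 = 52
χ² = (n-1)s²/σ₀² = 52×75.06/57 = 68.4758
Critical values: χ²_{0.975,52} = 33.968, χ²_{0.025,52} = 73.810
Rejection region: χ² < 33.968 or χ² > 73.810
Decision: fail to reject H₀

Answer: χ² = 68.4758, fail to reject H₀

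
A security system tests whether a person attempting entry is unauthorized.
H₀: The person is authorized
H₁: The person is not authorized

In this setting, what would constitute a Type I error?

Type I error (α): Rejecting H₀ when H₀ is true
Type II error (β): Failing to reject H₀ when H₁ is true

Answer: Denying entry to an authorized person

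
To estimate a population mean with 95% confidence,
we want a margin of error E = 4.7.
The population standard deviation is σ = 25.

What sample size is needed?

Answer: n = 109

Derivation:
z_0.025 = 1.960
n = (z×σ/E)² = (1.960×25/4.7)²
n = 108.6917
Round up: n = 109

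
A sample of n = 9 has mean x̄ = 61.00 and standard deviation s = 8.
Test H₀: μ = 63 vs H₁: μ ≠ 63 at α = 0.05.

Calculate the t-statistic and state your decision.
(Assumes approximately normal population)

Answer: t = -0.7500, fail to reject H₀

Derivation:
df = n - 1 = 8
SE = s/√n = 8/√9 = 2.6667
t = (x̄ - μ₀)/SE = (61.00 - 63)/2.6667 = -0.7500
Critical value: t_{0.025,8} = ±2.306
p-value ≈ 0.4747
Decision: fail to reject H₀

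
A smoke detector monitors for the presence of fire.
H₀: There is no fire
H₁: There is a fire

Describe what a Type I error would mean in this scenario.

Type I error: rejecting H₀ when it is actually true (false positive).
Type II error: failing to reject H₀ when H₁ is actually true (false negative).

Answer: The alarm sounds when there is no fire (false alarm)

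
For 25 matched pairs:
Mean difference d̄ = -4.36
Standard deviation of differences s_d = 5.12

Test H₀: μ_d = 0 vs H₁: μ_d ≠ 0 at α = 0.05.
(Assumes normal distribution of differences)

df = n - 1 = 24
SE = s_d/√n = 5.12/√25 = 1.0240
t = d̄/SE = -4.36/1.0240 = -4.2578
Critical value: t_{0.025,24} = ±2.064
p-value ≈ 0.0003
Decision: reject H₀

Answer: t = -4.2578, reject H₀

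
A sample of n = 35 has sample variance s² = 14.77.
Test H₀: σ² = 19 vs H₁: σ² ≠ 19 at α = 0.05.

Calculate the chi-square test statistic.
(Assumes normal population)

Answer: χ² = 26.4305, fail to reject H₀

Derivation:
df = n - 1 = 34
χ² = (n-1)s²/σ₀² = 34×14.77/19 = 26.4305
Critical values: χ²_{0.975,34} = 19.806, χ²_{0.025,34} = 51.966
Rejection region: χ² < 19.806 or χ² > 51.966
Decision: fail to reject H₀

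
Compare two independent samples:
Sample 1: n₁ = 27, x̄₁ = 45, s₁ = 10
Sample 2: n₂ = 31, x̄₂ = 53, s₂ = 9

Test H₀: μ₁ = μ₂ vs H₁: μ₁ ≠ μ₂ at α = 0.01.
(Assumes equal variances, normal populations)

Answer: t = -3.2067, reject H₀

Derivation:
Pooled variance: s²_p = [26×10² + 30×9²]/(56) = 89.8214
s_p = 9.4774
SE = s_p×√(1/n₁ + 1/n₂) = 9.4774×√(1/27 + 1/31) = 2.4948
t = (x̄₁ - x̄₂)/SE = (45 - 53)/2.4948 = -3.2067
df = 56, t-critical = ±2.667
Decision: reject H₀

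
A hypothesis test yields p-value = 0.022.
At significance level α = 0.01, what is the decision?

Answer: fail to reject H₀

Derivation:
Compare p-value to α:
0.022 ≥ 0.01
Decision: fail to reject H₀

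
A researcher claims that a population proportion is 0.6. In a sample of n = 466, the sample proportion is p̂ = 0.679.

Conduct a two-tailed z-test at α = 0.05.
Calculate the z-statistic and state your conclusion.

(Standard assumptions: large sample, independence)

Answer: z = 3.4811, reject H₀

Derivation:
H₀: p = 0.6, H₁: p ≠ 0.6
Standard error: SE = √(p₀(1-p₀)/n) = √(0.6×0.4/466) = 0.022694
z-statistic: z = (p̂ - p₀)/SE = (0.679 - 0.6)/0.022694 = 3.4811
Critical value: z_0.025 = ±1.960
p-value = 0.0005
Decision: reject H₀ at α = 0.05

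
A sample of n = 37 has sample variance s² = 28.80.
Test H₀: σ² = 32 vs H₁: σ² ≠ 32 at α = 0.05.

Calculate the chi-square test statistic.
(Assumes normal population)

Answer: χ² = 32.4000, fail to reject H₀

Derivation:
df = n - 1 = 36
χ² = (n-1)s²/σ₀² = 36×28.80/32 = 32.4000
Critical values: χ²_{0.975,36} = 21.336, χ²_{0.025,36} = 54.437
Rejection region: χ² < 21.336 or χ² > 54.437
Decision: fail to reject H₀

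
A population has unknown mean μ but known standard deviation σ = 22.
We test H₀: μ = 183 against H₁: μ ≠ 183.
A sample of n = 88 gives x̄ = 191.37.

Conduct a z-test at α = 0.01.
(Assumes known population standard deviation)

Standard error: SE = σ/√n = 22/√88 = 2.3452
z-statistic: z = (x̄ - μ₀)/SE = (191.37 - 183)/2.3452 = 3.5690
Critical value: ±2.576
p-value = 0.0004
Decision: reject H₀

Answer: z = 3.5690, reject H₀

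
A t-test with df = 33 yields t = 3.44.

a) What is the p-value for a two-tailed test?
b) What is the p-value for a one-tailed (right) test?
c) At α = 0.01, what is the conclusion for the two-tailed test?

Using t-distribution with df = 33:
a) Two-tailed: p = 2×P(T > 3.44) = 0.0016
b) One-tailed: p = P(T > 3.44) = 0.0008
c) 0.0016 < 0.01, reject H₀

Answer: a) 0.0016, b) 0.0008, c) reject H₀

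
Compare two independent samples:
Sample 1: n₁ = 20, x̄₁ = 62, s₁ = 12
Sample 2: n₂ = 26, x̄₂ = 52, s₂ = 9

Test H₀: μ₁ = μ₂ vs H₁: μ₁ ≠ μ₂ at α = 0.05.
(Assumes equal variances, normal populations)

Pooled variance: s²_p = [19×12² + 25×9²]/(44) = 108.2045
s_p = 10.4021
SE = s_p×√(1/n₁ + 1/n₂) = 10.4021×√(1/20 + 1/26) = 3.0938
t = (x̄₁ - x̄₂)/SE = (62 - 52)/3.0938 = 3.2323
df = 44, t-critical = ±2.015
Decision: reject H₀

Answer: t = 3.2323, reject H₀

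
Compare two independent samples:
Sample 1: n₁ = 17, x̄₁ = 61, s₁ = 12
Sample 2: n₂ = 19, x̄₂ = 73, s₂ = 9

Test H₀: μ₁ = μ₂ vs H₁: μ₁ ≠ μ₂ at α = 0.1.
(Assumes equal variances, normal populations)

Pooled variance: s²_p = [16×12² + 18×9²]/(34) = 110.6471
s_p = 10.5189
SE = s_p×√(1/n₁ + 1/n₂) = 10.5189×√(1/17 + 1/19) = 3.5117
t = (x̄₁ - x̄₂)/SE = (61 - 73)/3.5117 = -3.4171
df = 34, t-critical = ±1.691
Decision: reject H₀

Answer: t = -3.4171, reject H₀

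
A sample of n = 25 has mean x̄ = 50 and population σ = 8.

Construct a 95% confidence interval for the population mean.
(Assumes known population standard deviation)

Confidence level: 95%, α = 0.05
z_0.025 = 1.960
SE = σ/√n = 8/√25 = 1.6000
Margin of error = 1.960 × 1.6000 = 3.1360
CI: x̄ ± margin = 50 ± 3.1360
CI: (46.8640, 53.1360)

Answer: (46.8640, 53.1360)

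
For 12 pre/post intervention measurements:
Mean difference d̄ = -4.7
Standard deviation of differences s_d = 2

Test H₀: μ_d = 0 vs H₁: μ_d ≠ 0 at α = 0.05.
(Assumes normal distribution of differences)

Answer: t = -8.1399, reject H₀

Derivation:
df = n - 1 = 11
SE = s_d/√n = 2/√12 = 0.5774
t = d̄/SE = -4.7/0.5774 = -8.1399
Critical value: t_{0.025,11} = ±2.201
p-value < 0.0001
Decision: reject H₀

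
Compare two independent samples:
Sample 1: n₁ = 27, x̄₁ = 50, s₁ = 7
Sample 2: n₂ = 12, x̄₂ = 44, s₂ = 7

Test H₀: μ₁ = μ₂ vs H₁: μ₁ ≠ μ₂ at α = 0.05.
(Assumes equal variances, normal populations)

Answer: t = 2.4706, reject H₀

Derivation:
Pooled variance: s²_p = [26×7² + 11×7²]/(37) = 49.0000
s_p = 7.0000
SE = s_p×√(1/n₁ + 1/n₂) = 7.0000×√(1/27 + 1/12) = 2.4286
t = (x̄₁ - x̄₂)/SE = (50 - 44)/2.4286 = 2.4706
df = 37, t-critical = ±2.026
Decision: reject H₀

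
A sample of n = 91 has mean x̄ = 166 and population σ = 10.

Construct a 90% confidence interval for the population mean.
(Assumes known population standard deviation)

Confidence level: 90%, α = 0.1
z_0.05 = 1.645
SE = σ/√n = 10/√91 = 1.0483
Margin of error = 1.645 × 1.0483 = 1.7245
CI: x̄ ± margin = 166 ± 1.7245
CI: (164.2755, 167.7245)

Answer: (164.2755, 167.7245)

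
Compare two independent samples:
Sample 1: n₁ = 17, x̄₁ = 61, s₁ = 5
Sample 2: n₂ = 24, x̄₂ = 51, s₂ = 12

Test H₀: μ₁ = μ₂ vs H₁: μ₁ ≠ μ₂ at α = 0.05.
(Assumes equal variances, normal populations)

Pooled variance: s²_p = [16×5² + 23×12²]/(39) = 95.1795
s_p = 9.7560
SE = s_p×√(1/n₁ + 1/n₂) = 9.7560×√(1/17 + 1/24) = 3.0927
t = (x̄₁ - x̄₂)/SE = (61 - 51)/3.0927 = 3.2334
df = 39, t-critical = ±2.023
Decision: reject H₀

Answer: t = 3.2334, reject H₀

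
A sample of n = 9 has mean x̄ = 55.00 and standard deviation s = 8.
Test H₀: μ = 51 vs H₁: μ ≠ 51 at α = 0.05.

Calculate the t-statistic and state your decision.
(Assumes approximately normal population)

Answer: t = 1.5000, fail to reject H₀

Derivation:
df = n - 1 = 8
SE = s/√n = 8/√9 = 2.6667
t = (x̄ - μ₀)/SE = (55.00 - 51)/2.6667 = 1.5000
Critical value: t_{0.025,8} = ±2.306
p-value ≈ 0.1720
Decision: fail to reject H₀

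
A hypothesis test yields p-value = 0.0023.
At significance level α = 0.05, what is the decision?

Answer: reject H₀

Derivation:
Compare p-value to α:
0.0023 < 0.05
Decision: reject H₀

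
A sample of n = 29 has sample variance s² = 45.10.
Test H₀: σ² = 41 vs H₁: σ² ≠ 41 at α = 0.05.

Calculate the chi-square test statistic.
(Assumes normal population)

Answer: χ² = 30.8000, fail to reject H₀

Derivation:
df = n - 1 = 28
χ² = (n-1)s²/σ₀² = 28×45.10/41 = 30.8000
Critical values: χ²_{0.975,28} = 15.308, χ²_{0.025,28} = 44.461
Rejection region: χ² < 15.308 or χ² > 44.461
Decision: fail to reject H₀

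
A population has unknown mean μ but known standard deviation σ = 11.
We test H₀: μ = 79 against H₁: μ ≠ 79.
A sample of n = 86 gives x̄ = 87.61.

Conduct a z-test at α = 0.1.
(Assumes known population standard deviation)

Standard error: SE = σ/√n = 11/√86 = 1.1862
z-statistic: z = (x̄ - μ₀)/SE = (87.61 - 79)/1.1862 = 7.2585
Critical value: ±1.645
p-value < 0.0001
Decision: reject H₀

Answer: z = 7.2585, reject H₀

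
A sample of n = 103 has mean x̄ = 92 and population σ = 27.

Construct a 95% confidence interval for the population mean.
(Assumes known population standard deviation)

Confidence level: 95%, α = 0.05
z_0.025 = 1.960
SE = σ/√n = 27/√103 = 2.6604
Margin of error = 1.960 × 2.6604 = 5.2144
CI: x̄ ± margin = 92 ± 5.2144
CI: (86.7856, 97.2144)

Answer: (86.7856, 97.2144)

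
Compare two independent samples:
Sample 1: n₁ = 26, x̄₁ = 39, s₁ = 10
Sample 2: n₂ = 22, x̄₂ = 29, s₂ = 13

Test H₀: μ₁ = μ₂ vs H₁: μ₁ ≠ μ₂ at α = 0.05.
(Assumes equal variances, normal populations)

Pooled variance: s²_p = [25×10² + 21×13²]/(46) = 131.5000
s_p = 11.4673
SE = s_p×√(1/n₁ + 1/n₂) = 11.4673×√(1/26 + 1/22) = 3.3219
t = (x̄₁ - x̄₂)/SE = (39 - 29)/3.3219 = 3.0103
df = 46, t-critical = ±2.013
Decision: reject H₀

Answer: t = 3.0103, reject H₀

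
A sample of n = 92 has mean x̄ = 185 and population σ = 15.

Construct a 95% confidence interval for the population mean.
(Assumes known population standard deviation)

Confidence level: 95%, α = 0.05
z_0.025 = 1.960
SE = σ/√n = 15/√92 = 1.5639
Margin of error = 1.960 × 1.5639 = 3.0652
CI: x̄ ± margin = 185 ± 3.0652
CI: (181.9348, 188.0652)

Answer: (181.9348, 188.0652)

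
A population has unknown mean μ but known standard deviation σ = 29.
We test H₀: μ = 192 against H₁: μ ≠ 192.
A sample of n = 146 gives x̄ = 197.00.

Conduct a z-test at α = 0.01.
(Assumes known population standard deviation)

Answer: z = 2.0832, fail to reject H₀

Derivation:
Standard error: SE = σ/√n = 29/√146 = 2.4001
z-statistic: z = (x̄ - μ₀)/SE = (197.00 - 192)/2.4001 = 2.0832
Critical value: ±2.576
p-value = 0.0372
Decision: fail to reject H₀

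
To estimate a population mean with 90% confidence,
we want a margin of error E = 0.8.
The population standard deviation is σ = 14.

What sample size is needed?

z_0.05 = 1.645
n = (z×σ/E)² = (1.645×14/0.8)²
n = 828.7202
Round up: n = 829

Answer: n = 829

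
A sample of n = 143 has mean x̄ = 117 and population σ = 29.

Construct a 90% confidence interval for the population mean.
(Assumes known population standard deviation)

Answer: (113.0107, 120.9893)

Derivation:
Confidence level: 90%, α = 0.1
z_0.05 = 1.645
SE = σ/√n = 29/√143 = 2.4251
Margin of error = 1.645 × 2.4251 = 3.9893
CI: x̄ ± margin = 117 ± 3.9893
CI: (113.0107, 120.9893)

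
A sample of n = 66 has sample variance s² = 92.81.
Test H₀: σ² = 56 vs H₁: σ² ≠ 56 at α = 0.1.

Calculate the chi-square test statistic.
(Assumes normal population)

df = n - 1 = 65
χ² = (n-1)s²/σ₀² = 65×92.81/56 = 107.7259
Critical values: χ²_{0.95,65} = 47.450, χ²_{0.05,65} = 84.821
Rejection region: χ² < 47.450 or χ² > 84.821
Decision: reject H₀

Answer: χ² = 107.7259, reject H₀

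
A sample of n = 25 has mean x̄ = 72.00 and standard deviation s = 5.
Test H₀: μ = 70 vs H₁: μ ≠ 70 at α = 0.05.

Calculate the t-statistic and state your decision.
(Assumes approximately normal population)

df = n - 1 = 24
SE = s/√n = 5/√25 = 1.0000
t = (x̄ - μ₀)/SE = (72.00 - 70)/1.0000 = 2.0000
Critical value: t_{0.025,24} = ±2.064
p-value ≈ 0.0569
Decision: fail to reject H₀

Answer: t = 2.0000, fail to reject H₀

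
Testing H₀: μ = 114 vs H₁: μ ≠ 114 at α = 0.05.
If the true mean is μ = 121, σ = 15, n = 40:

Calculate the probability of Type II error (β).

Answer: β ≈ 0.1607

Derivation:
SE = σ/√n = 15/√40 = 2.3717
Critical values: μ₀ ± z_0.025×SE = 114 ± 1.960×2.3717
Acceptance region: (109.3515, 118.6485)
Under H₁ (μ = 121): z_high = (118.6485 - 121)/2.3717 = -0.9915, z_low = (109.3515 - 121)/2.3717 = -4.9115
β = P(not reject | H₁) = Φ(-0.9915) - Φ(-4.9115) ≈ 0.1607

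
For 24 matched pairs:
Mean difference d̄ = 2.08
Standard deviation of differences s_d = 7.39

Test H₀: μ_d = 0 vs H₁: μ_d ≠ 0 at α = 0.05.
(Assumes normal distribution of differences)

df = n - 1 = 23
SE = s_d/√n = 7.39/√24 = 1.5085
t = d̄/SE = 2.08/1.5085 = 1.3789
Critical value: t_{0.025,23} = ±2.069
p-value ≈ 0.1812
Decision: fail to reject H₀

Answer: t = 1.3789, fail to reject H₀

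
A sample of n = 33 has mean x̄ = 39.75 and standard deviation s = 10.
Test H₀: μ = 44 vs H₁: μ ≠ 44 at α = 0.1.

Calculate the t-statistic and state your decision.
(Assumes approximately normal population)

df = n - 1 = 32
SE = s/√n = 10/√33 = 1.7408
t = (x̄ - μ₀)/SE = (39.75 - 44)/1.7408 = -2.4414
Critical value: t_{0.05,32} = ±1.694
p-value ≈ 0.0203
Decision: reject H₀

Answer: t = -2.4414, reject H₀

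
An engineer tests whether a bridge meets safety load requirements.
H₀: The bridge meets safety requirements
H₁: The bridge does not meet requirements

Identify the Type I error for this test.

Answer: Unnecessarily closing a safe bridge for repairs

Derivation:
Type I error (α): Rejecting H₀ when H₀ is true
Type II error (β): Failing to reject H₀ when H₁ is true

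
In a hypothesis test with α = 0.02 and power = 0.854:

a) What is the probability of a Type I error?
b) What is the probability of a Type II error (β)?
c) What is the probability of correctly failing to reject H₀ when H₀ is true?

Answer: a) 0.02, b) 0.146, c) 0.98

Derivation:
a) Type I error probability = α = 0.02
b) Power = P(reject H₀ | H₁ true) = 1 - β = 0.854, so Type II error probability = β = 1 - Power = 0.146
c) P(fail to reject H₀ | H₀ true) = 1 - α = 0.98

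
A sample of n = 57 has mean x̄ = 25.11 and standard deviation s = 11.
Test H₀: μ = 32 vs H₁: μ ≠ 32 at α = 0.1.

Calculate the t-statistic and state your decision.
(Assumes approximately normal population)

df = n - 1 = 56
SE = s/√n = 11/√57 = 1.4570
t = (x̄ - μ₀)/SE = (25.11 - 32)/1.4570 = -4.7289
Critical value: t_{0.05,56} = ±1.673
p-value < 0.0001
Decision: reject H₀

Answer: t = -4.7289, reject H₀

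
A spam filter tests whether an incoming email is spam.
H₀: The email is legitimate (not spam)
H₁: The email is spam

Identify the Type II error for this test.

Answer: Letting a spam email through to the inbox

Derivation:
Type I error (α): Rejecting H₀ when H₀ is true
Type II error (β): Failing to reject H₀ when H₁ is true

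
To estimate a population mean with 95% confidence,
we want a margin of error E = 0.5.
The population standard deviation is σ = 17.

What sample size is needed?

Answer: n = 4441

Derivation:
z_0.025 = 1.960
n = (z×σ/E)² = (1.960×17/0.5)²
n = 4440.8896
Round up: n = 4441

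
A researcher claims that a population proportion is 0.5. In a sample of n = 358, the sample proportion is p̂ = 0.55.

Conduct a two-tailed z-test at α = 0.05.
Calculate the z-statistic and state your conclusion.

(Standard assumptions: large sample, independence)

H₀: p = 0.5, H₁: p ≠ 0.5
Standard error: SE = √(p₀(1-p₀)/n) = √(0.5×0.5/358) = 0.026426
z-statistic: z = (p̂ - p₀)/SE = (0.55 - 0.5)/0.026426 = 1.8921
Critical value: z_0.025 = ±1.960
p-value = 0.0585
Decision: fail to reject H₀ at α = 0.05

Answer: z = 1.8921, fail to reject H₀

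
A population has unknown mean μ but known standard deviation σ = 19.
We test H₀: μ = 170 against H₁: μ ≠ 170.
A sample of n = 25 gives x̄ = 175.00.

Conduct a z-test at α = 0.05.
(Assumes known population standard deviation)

Standard error: SE = σ/√n = 19/√25 = 3.8000
z-statistic: z = (x̄ - μ₀)/SE = (175.00 - 170)/3.8000 = 1.3158
Critical value: ±1.960
p-value = 0.1882
Decision: fail to reject H₀

Answer: z = 1.3158, fail to reject H₀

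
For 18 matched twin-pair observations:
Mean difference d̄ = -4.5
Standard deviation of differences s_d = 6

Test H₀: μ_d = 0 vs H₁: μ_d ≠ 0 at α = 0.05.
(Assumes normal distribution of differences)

Answer: t = -3.1820, reject H₀

Derivation:
df = n - 1 = 17
SE = s_d/√n = 6/√18 = 1.4142
t = d̄/SE = -4.5/1.4142 = -3.1820
Critical value: t_{0.025,17} = ±2.110
p-value ≈ 0.0055
Decision: reject H₀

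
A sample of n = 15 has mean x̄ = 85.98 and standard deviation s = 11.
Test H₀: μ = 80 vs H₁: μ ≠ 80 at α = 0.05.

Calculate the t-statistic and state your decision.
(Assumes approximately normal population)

df = n - 1 = 14
SE = s/√n = 11/√15 = 2.8402
t = (x̄ - μ₀)/SE = (85.98 - 80)/2.8402 = 2.1055
Critical value: t_{0.025,14} = ±2.145
p-value ≈ 0.0538
Decision: fail to reject H₀

Answer: t = 2.1055, fail to reject H₀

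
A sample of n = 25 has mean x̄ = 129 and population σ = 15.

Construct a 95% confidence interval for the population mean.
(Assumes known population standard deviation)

Confidence level: 95%, α = 0.05
z_0.025 = 1.960
SE = σ/√n = 15/√25 = 3.0000
Margin of error = 1.960 × 3.0000 = 5.8800
CI: x̄ ± margin = 129 ± 5.8800
CI: (123.1200, 134.8800)

Answer: (123.1200, 134.8800)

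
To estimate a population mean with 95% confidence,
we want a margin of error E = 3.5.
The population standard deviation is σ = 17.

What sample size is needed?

z_0.025 = 1.960
n = (z×σ/E)² = (1.960×17/3.5)²
n = 90.6304
Round up: n = 91

Answer: n = 91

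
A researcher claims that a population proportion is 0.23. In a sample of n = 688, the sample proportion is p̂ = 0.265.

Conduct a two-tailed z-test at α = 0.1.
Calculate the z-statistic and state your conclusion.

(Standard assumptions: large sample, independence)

H₀: p = 0.23, H₁: p ≠ 0.23
Standard error: SE = √(p₀(1-p₀)/n) = √(0.23×0.77/688) = 0.016044
z-statistic: z = (p̂ - p₀)/SE = (0.265 - 0.23)/0.016044 = 2.1815
Critical value: z_0.05 = ±1.645
p-value = 0.0291
Decision: reject H₀ at α = 0.1

Answer: z = 2.1815, reject H₀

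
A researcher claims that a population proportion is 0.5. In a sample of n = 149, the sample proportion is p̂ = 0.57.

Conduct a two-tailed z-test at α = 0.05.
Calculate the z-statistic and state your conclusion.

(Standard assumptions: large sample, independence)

H₀: p = 0.5, H₁: p ≠ 0.5
Standard error: SE = √(p₀(1-p₀)/n) = √(0.5×0.5/149) = 0.040962
z-statistic: z = (p̂ - p₀)/SE = (0.57 - 0.5)/0.040962 = 1.7089
Critical value: z_0.025 = ±1.960
p-value = 0.0875
Decision: fail to reject H₀ at α = 0.05

Answer: z = 1.7089, fail to reject H₀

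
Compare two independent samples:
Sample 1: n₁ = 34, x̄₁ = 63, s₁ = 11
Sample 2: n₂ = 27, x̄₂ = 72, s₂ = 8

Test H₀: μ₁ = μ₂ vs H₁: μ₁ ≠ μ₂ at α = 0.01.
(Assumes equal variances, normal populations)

Pooled variance: s²_p = [33×11² + 26×8²]/(59) = 95.8814
s_p = 9.7919
SE = s_p×√(1/n₁ + 1/n₂) = 9.7919×√(1/34 + 1/27) = 2.5241
t = (x̄₁ - x̄₂)/SE = (63 - 72)/2.5241 = -3.5656
df = 59, t-critical = ±2.662
Decision: reject H₀

Answer: t = -3.5656, reject H₀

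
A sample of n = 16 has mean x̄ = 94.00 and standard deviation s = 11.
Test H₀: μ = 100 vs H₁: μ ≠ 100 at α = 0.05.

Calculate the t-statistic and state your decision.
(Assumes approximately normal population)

df = n - 1 = 15
SE = s/√n = 11/√16 = 2.7500
t = (x̄ - μ₀)/SE = (94.00 - 100)/2.7500 = -2.1818
Critical value: t_{0.025,15} = ±2.131
p-value ≈ 0.0454
Decision: reject H₀

Answer: t = -2.1818, reject H₀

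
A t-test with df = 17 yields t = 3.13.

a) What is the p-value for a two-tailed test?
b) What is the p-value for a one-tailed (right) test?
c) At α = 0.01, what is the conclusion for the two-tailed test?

Using t-distribution with df = 17:
a) Two-tailed: p = 2×P(T > 3.13) = 0.0061
b) One-tailed: p = P(T > 3.13) = 0.0030
c) 0.0061 < 0.01, reject H₀

Answer: a) 0.0061, b) 0.0030, c) reject H₀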